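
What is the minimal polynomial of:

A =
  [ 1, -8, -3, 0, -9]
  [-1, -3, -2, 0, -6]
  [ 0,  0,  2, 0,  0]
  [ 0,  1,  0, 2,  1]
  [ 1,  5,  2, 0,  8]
x^3 - 6*x^2 + 12*x - 8

The characteristic polynomial is χ_A(x) = (x - 2)^5, so the eigenvalues are known. The minimal polynomial is
  m_A(x) = Π_λ (x − λ)^{k_λ}
where k_λ is the size of the *largest* Jordan block for λ (equivalently, the smallest k with (A − λI)^k v = 0 for every generalised eigenvector v of λ).

  λ = 2: largest Jordan block has size 3, contributing (x − 2)^3

So m_A(x) = (x - 2)^3 = x^3 - 6*x^2 + 12*x - 8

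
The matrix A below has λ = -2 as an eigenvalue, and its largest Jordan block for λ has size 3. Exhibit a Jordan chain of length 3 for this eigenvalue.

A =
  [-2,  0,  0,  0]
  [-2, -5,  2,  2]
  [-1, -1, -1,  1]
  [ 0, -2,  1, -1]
A Jordan chain for λ = -2 of length 3:
v_1 = (0, 0, 3, -3)ᵀ
v_2 = (0, 6, 1, 8)ᵀ
v_3 = (3, -4, 0, 0)ᵀ

Let N = A − (-2)·I. We want v_3 with N^3 v_3 = 0 but N^2 v_3 ≠ 0; then v_{j-1} := N · v_j for j = 3, …, 2.

Pick v_3 = (3, -4, 0, 0)ᵀ.
Then v_2 = N · v_3 = (0, 6, 1, 8)ᵀ.
Then v_1 = N · v_2 = (0, 0, 3, -3)ᵀ.

Sanity check: (A − (-2)·I) v_1 = (0, 0, 0, 0)ᵀ = 0. ✓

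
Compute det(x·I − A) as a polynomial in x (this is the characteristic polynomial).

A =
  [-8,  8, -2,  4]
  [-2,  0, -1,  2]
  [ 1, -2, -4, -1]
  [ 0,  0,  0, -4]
x^4 + 16*x^3 + 96*x^2 + 256*x + 256

Expanding det(x·I − A) (e.g. by cofactor expansion or by noting that A is similar to its Jordan form J, which has the same characteristic polynomial as A) gives
  χ_A(x) = x^4 + 16*x^3 + 96*x^2 + 256*x + 256
which factors as (x + 4)^4. The eigenvalues (with algebraic multiplicities) are λ = -4 with multiplicity 4.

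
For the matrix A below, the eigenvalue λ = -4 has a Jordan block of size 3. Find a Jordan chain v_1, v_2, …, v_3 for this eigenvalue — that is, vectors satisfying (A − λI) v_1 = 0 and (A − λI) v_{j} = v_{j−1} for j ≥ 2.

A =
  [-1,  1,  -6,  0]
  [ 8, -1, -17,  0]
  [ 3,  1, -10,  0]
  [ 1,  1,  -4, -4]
A Jordan chain for λ = -4 of length 3:
v_1 = (-1, -3, -1, -1)ᵀ
v_2 = (3, 8, 3, 1)ᵀ
v_3 = (1, 0, 0, 0)ᵀ

Let N = A − (-4)·I. We want v_3 with N^3 v_3 = 0 but N^2 v_3 ≠ 0; then v_{j-1} := N · v_j for j = 3, …, 2.

Pick v_3 = (1, 0, 0, 0)ᵀ.
Then v_2 = N · v_3 = (3, 8, 3, 1)ᵀ.
Then v_1 = N · v_2 = (-1, -3, -1, -1)ᵀ.

Sanity check: (A − (-4)·I) v_1 = (0, 0, 0, 0)ᵀ = 0. ✓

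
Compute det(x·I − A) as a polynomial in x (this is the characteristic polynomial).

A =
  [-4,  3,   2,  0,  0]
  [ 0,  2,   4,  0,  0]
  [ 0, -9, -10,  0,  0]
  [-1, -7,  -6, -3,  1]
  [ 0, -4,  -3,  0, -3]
x^5 + 18*x^4 + 129*x^3 + 460*x^2 + 816*x + 576

Expanding det(x·I − A) (e.g. by cofactor expansion or by noting that A is similar to its Jordan form J, which has the same characteristic polynomial as A) gives
  χ_A(x) = x^5 + 18*x^4 + 129*x^3 + 460*x^2 + 816*x + 576
which factors as (x + 3)^2*(x + 4)^3. The eigenvalues (with algebraic multiplicities) are λ = -4 with multiplicity 3, λ = -3 with multiplicity 2.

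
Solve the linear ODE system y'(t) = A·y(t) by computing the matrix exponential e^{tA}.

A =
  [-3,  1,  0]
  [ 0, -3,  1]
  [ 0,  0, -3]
e^{tA} =
  [exp(-3*t), t*exp(-3*t), t^2*exp(-3*t)/2]
  [0, exp(-3*t), t*exp(-3*t)]
  [0, 0, exp(-3*t)]

Strategy: write A = P · J · P⁻¹ where J is a Jordan canonical form, so e^{tA} = P · e^{tJ} · P⁻¹, and e^{tJ} can be computed block-by-block.

A has Jordan form
J =
  [-3,  1,  0]
  [ 0, -3,  1]
  [ 0,  0, -3]
(up to reordering of blocks).

Per-block formulas:
  For a 3×3 Jordan block J_3(-3): exp(t · J_3(-3)) = e^(-3t)·(I + t·N + (t^2/2)·N^2), where N is the 3×3 nilpotent shift.

After assembling e^{tJ} and conjugating by P, we get:

e^{tA} =
  [exp(-3*t), t*exp(-3*t), t^2*exp(-3*t)/2]
  [0, exp(-3*t), t*exp(-3*t)]
  [0, 0, exp(-3*t)]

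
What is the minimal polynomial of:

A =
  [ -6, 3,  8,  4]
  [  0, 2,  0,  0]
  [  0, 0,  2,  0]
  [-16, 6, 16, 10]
x^2 - 4*x + 4

The characteristic polynomial is χ_A(x) = (x - 2)^4, so the eigenvalues are known. The minimal polynomial is
  m_A(x) = Π_λ (x − λ)^{k_λ}
where k_λ is the size of the *largest* Jordan block for λ (equivalently, the smallest k with (A − λI)^k v = 0 for every generalised eigenvector v of λ).

  λ = 2: largest Jordan block has size 2, contributing (x − 2)^2

So m_A(x) = (x - 2)^2 = x^2 - 4*x + 4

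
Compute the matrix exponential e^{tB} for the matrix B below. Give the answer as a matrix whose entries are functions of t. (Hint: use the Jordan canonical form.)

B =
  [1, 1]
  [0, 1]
e^{tB} =
  [exp(t), t*exp(t)]
  [0, exp(t)]

Strategy: write B = P · J · P⁻¹ where J is a Jordan canonical form, so e^{tB} = P · e^{tJ} · P⁻¹, and e^{tJ} can be computed block-by-block.

B has Jordan form
J =
  [1, 1]
  [0, 1]
(up to reordering of blocks).

Per-block formulas:
  For a 2×2 Jordan block J_2(1): exp(t · J_2(1)) = e^(1t)·(I + t·N), where N is the 2×2 nilpotent shift.

After assembling e^{tJ} and conjugating by P, we get:

e^{tB} =
  [exp(t), t*exp(t)]
  [0, exp(t)]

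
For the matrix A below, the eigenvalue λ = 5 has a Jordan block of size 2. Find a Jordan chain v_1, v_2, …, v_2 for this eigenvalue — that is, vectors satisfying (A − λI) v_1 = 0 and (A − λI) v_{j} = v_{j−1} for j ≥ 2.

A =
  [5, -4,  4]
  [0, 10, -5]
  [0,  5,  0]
A Jordan chain for λ = 5 of length 2:
v_1 = (-4, 5, 5)ᵀ
v_2 = (0, 1, 0)ᵀ

Let N = A − (5)·I. We want v_2 with N^2 v_2 = 0 but N^1 v_2 ≠ 0; then v_{j-1} := N · v_j for j = 2, …, 2.

Pick v_2 = (0, 1, 0)ᵀ.
Then v_1 = N · v_2 = (-4, 5, 5)ᵀ.

Sanity check: (A − (5)·I) v_1 = (0, 0, 0)ᵀ = 0. ✓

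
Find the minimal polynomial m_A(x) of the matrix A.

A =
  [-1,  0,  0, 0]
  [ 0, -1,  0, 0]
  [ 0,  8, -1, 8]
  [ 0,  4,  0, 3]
x^2 - 2*x - 3

The characteristic polynomial is χ_A(x) = (x - 3)*(x + 1)^3, so the eigenvalues are known. The minimal polynomial is
  m_A(x) = Π_λ (x − λ)^{k_λ}
where k_λ is the size of the *largest* Jordan block for λ (equivalently, the smallest k with (A − λI)^k v = 0 for every generalised eigenvector v of λ).

  λ = -1: largest Jordan block has size 1, contributing (x + 1)
  λ = 3: largest Jordan block has size 1, contributing (x − 3)

So m_A(x) = (x - 3)*(x + 1) = x^2 - 2*x - 3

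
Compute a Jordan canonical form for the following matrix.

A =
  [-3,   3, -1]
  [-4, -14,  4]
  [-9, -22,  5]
J_3(-4)

The characteristic polynomial is
  det(x·I − A) = x^3 + 12*x^2 + 48*x + 64 = (x + 4)^3

Eigenvalues and multiplicities (the geometric multiplicity of λ is n − rank(A − λI), which equals the number of Jordan blocks for λ):
  λ = -4: algebraic multiplicity = 3, geometric multiplicity = 1

Determining the block sizes for each eigenvalue:
  λ = -4: one block (gm = 1), so the single block has size am = 3 → block sizes [3]

Assembling the blocks gives a Jordan form
J =
  [-4,  1,  0]
  [ 0, -4,  1]
  [ 0,  0, -4]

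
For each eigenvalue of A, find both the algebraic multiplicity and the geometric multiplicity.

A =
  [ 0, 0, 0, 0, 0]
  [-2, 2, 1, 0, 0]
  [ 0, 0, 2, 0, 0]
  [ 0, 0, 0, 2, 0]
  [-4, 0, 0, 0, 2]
λ = 0: alg = 1, geom = 1; λ = 2: alg = 4, geom = 3

Step 1 — factor the characteristic polynomial to read off the algebraic multiplicities:
  χ_A(x) = x*(x - 2)^4

Step 2 — compute geometric multiplicities via the rank-nullity identity g(λ) = n − rank(A − λI):
  rank(A − (0)·I) = 4, so dim ker(A − (0)·I) = n − 4 = 1
  rank(A − (2)·I) = 2, so dim ker(A − (2)·I) = n − 2 = 3

Summary:
  λ = 0: algebraic multiplicity = 1, geometric multiplicity = 1
  λ = 2: algebraic multiplicity = 4, geometric multiplicity = 3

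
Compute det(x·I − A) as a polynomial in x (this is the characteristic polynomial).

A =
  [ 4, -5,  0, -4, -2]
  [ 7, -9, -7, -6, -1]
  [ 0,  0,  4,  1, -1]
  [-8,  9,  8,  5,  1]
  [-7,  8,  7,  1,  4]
x^5 - 8*x^4 + 4*x^3 + 80*x^2 - 64*x - 256

Expanding det(x·I − A) (e.g. by cofactor expansion or by noting that A is similar to its Jordan form J, which has the same characteristic polynomial as A) gives
  χ_A(x) = x^5 - 8*x^4 + 4*x^3 + 80*x^2 - 64*x - 256
which factors as (x - 4)^3*(x + 2)^2. The eigenvalues (with algebraic multiplicities) are λ = -2 with multiplicity 2, λ = 4 with multiplicity 3.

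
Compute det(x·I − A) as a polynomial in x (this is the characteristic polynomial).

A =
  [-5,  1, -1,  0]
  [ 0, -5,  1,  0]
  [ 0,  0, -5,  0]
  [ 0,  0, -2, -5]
x^4 + 20*x^3 + 150*x^2 + 500*x + 625

Expanding det(x·I − A) (e.g. by cofactor expansion or by noting that A is similar to its Jordan form J, which has the same characteristic polynomial as A) gives
  χ_A(x) = x^4 + 20*x^3 + 150*x^2 + 500*x + 625
which factors as (x + 5)^4. The eigenvalues (with algebraic multiplicities) are λ = -5 with multiplicity 4.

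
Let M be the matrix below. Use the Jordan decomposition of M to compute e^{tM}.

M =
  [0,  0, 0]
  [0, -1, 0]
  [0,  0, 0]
e^{tM} =
  [1, 0, 0]
  [0, exp(-t), 0]
  [0, 0, 1]

Strategy: write M = P · J · P⁻¹ where J is a Jordan canonical form, so e^{tM} = P · e^{tJ} · P⁻¹, and e^{tJ} can be computed block-by-block.

M has Jordan form
J =
  [-1, 0, 0]
  [ 0, 0, 0]
  [ 0, 0, 0]
(up to reordering of blocks).

Per-block formulas:
  For a 1×1 block at λ = -1: exp(t · [-1]) = [e^(-1t)].
  For a 1×1 block at λ = 0: exp(t · [0]) = [e^(0t)].

After assembling e^{tJ} and conjugating by P, we get:

e^{tM} =
  [1, 0, 0]
  [0, exp(-t), 0]
  [0, 0, 1]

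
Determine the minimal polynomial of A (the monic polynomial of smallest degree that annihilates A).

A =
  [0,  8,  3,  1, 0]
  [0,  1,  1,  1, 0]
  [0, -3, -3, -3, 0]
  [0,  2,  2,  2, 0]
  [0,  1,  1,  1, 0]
x^3

The characteristic polynomial is χ_A(x) = x^5, so the eigenvalues are known. The minimal polynomial is
  m_A(x) = Π_λ (x − λ)^{k_λ}
where k_λ is the size of the *largest* Jordan block for λ (equivalently, the smallest k with (A − λI)^k v = 0 for every generalised eigenvector v of λ).

  λ = 0: largest Jordan block has size 3, contributing (x − 0)^3

So m_A(x) = x^3 = x^3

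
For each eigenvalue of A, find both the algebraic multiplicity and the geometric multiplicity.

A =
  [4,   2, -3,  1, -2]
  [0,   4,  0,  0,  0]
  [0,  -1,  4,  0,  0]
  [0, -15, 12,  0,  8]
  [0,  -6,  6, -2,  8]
λ = 4: alg = 5, geom = 3

Step 1 — factor the characteristic polynomial to read off the algebraic multiplicities:
  χ_A(x) = (x - 4)^5

Step 2 — compute geometric multiplicities via the rank-nullity identity g(λ) = n − rank(A − λI):
  rank(A − (4)·I) = 2, so dim ker(A − (4)·I) = n − 2 = 3

Summary:
  λ = 4: algebraic multiplicity = 5, geometric multiplicity = 3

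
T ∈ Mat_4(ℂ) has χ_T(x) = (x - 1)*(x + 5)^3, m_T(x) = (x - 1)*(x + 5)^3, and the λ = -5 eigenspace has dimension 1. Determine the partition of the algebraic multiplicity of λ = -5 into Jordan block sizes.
Block sizes for λ = -5: [3]

Step 1 — from the characteristic polynomial, algebraic multiplicity of λ = -5 is 3. From dim ker(T − (-5)·I) = 1, there are exactly 1 Jordan blocks for λ = -5.
Step 2 — from the minimal polynomial, the factor (x + 5)^3 tells us the largest block for λ = -5 has size 3.
Step 3 — with total size 3, 1 blocks, and largest block 3, the block sizes (in nonincreasing order) are [3].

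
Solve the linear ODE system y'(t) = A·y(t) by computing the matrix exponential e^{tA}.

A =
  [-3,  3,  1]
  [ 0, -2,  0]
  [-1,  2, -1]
e^{tA} =
  [-t*exp(-2*t) + exp(-2*t), -t^2*exp(-2*t)/2 + 3*t*exp(-2*t), t*exp(-2*t)]
  [0, exp(-2*t), 0]
  [-t*exp(-2*t), -t^2*exp(-2*t)/2 + 2*t*exp(-2*t), t*exp(-2*t) + exp(-2*t)]

Strategy: write A = P · J · P⁻¹ where J is a Jordan canonical form, so e^{tA} = P · e^{tJ} · P⁻¹, and e^{tJ} can be computed block-by-block.

A has Jordan form
J =
  [-2,  1,  0]
  [ 0, -2,  1]
  [ 0,  0, -2]
(up to reordering of blocks).

Per-block formulas:
  For a 3×3 Jordan block J_3(-2): exp(t · J_3(-2)) = e^(-2t)·(I + t·N + (t^2/2)·N^2), where N is the 3×3 nilpotent shift.

After assembling e^{tJ} and conjugating by P, we get:

e^{tA} =
  [-t*exp(-2*t) + exp(-2*t), -t^2*exp(-2*t)/2 + 3*t*exp(-2*t), t*exp(-2*t)]
  [0, exp(-2*t), 0]
  [-t*exp(-2*t), -t^2*exp(-2*t)/2 + 2*t*exp(-2*t), t*exp(-2*t) + exp(-2*t)]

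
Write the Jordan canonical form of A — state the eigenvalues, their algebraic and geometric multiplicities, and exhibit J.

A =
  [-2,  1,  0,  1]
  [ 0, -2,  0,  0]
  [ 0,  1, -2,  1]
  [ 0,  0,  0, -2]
J_2(-2) ⊕ J_1(-2) ⊕ J_1(-2)

The characteristic polynomial is
  det(x·I − A) = x^4 + 8*x^3 + 24*x^2 + 32*x + 16 = (x + 2)^4

Eigenvalues and multiplicities (the geometric multiplicity of λ is n − rank(A − λI), which equals the number of Jordan blocks for λ):
  λ = -2: algebraic multiplicity = 4, geometric multiplicity = 3

Determining the block sizes for each eigenvalue:
  λ = -2: 3 blocks summing to 4 forces exactly one block of size 2 and the rest size 1 → block sizes [2, 1, 1]

Assembling the blocks gives a Jordan form
J =
  [-2,  1,  0,  0]
  [ 0, -2,  0,  0]
  [ 0,  0, -2,  0]
  [ 0,  0,  0, -2]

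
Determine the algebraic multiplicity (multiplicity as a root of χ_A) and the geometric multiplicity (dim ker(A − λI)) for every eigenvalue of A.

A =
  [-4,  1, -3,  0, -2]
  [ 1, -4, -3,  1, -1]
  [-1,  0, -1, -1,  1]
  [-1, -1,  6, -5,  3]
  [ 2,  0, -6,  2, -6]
λ = -4: alg = 5, geom = 3

Step 1 — factor the characteristic polynomial to read off the algebraic multiplicities:
  χ_A(x) = (x + 4)^5

Step 2 — compute geometric multiplicities via the rank-nullity identity g(λ) = n − rank(A − λI):
  rank(A − (-4)·I) = 2, so dim ker(A − (-4)·I) = n − 2 = 3

Summary:
  λ = -4: algebraic multiplicity = 5, geometric multiplicity = 3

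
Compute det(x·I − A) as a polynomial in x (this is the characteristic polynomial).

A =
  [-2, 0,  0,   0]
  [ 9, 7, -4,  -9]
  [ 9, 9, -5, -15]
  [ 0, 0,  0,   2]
x^4 - 2*x^3 - 3*x^2 + 8*x - 4

Expanding det(x·I − A) (e.g. by cofactor expansion or by noting that A is similar to its Jordan form J, which has the same characteristic polynomial as A) gives
  χ_A(x) = x^4 - 2*x^3 - 3*x^2 + 8*x - 4
which factors as (x - 2)*(x - 1)^2*(x + 2). The eigenvalues (with algebraic multiplicities) are λ = -2 with multiplicity 1, λ = 1 with multiplicity 2, λ = 2 with multiplicity 1.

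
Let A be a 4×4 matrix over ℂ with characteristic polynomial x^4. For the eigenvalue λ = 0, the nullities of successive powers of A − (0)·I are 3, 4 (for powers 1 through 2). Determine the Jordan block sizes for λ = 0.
Block sizes for λ = 0: [2, 1, 1]

From the dimensions of kernels of powers, the number of Jordan blocks of size at least j is d_j − d_{j−1} where d_j = dim ker(N^j) (with d_0 = 0). Computing the differences gives [3, 1].
The number of blocks of size exactly k is (#blocks of size ≥ k) − (#blocks of size ≥ k + 1), so the partition is: 2 block(s) of size 1, 1 block(s) of size 2.
In nonincreasing order the block sizes are [2, 1, 1].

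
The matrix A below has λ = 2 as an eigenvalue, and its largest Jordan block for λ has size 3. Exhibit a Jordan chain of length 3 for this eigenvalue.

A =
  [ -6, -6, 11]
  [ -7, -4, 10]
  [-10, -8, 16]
A Jordan chain for λ = 2 of length 3:
v_1 = (-4, -2, -4)ᵀ
v_2 = (-8, -7, -10)ᵀ
v_3 = (1, 0, 0)ᵀ

Let N = A − (2)·I. We want v_3 with N^3 v_3 = 0 but N^2 v_3 ≠ 0; then v_{j-1} := N · v_j for j = 3, …, 2.

Pick v_3 = (1, 0, 0)ᵀ.
Then v_2 = N · v_3 = (-8, -7, -10)ᵀ.
Then v_1 = N · v_2 = (-4, -2, -4)ᵀ.

Sanity check: (A − (2)·I) v_1 = (0, 0, 0)ᵀ = 0. ✓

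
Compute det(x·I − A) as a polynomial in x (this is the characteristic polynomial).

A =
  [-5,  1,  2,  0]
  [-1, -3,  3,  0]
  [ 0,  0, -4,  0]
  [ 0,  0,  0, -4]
x^4 + 16*x^3 + 96*x^2 + 256*x + 256

Expanding det(x·I − A) (e.g. by cofactor expansion or by noting that A is similar to its Jordan form J, which has the same characteristic polynomial as A) gives
  χ_A(x) = x^4 + 16*x^3 + 96*x^2 + 256*x + 256
which factors as (x + 4)^4. The eigenvalues (with algebraic multiplicities) are λ = -4 with multiplicity 4.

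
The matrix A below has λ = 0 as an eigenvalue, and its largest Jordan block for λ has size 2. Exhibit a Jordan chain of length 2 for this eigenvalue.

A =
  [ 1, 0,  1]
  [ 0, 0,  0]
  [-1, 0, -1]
A Jordan chain for λ = 0 of length 2:
v_1 = (1, 0, -1)ᵀ
v_2 = (1, 0, 0)ᵀ

Let N = A − (0)·I. We want v_2 with N^2 v_2 = 0 but N^1 v_2 ≠ 0; then v_{j-1} := N · v_j for j = 2, …, 2.

Pick v_2 = (1, 0, 0)ᵀ.
Then v_1 = N · v_2 = (1, 0, -1)ᵀ.

Sanity check: (A − (0)·I) v_1 = (0, 0, 0)ᵀ = 0. ✓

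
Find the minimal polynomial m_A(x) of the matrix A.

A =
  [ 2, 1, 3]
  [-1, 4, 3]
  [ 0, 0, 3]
x^2 - 6*x + 9

The characteristic polynomial is χ_A(x) = (x - 3)^3, so the eigenvalues are known. The minimal polynomial is
  m_A(x) = Π_λ (x − λ)^{k_λ}
where k_λ is the size of the *largest* Jordan block for λ (equivalently, the smallest k with (A − λI)^k v = 0 for every generalised eigenvector v of λ).

  λ = 3: largest Jordan block has size 2, contributing (x − 3)^2

So m_A(x) = (x - 3)^2 = x^2 - 6*x + 9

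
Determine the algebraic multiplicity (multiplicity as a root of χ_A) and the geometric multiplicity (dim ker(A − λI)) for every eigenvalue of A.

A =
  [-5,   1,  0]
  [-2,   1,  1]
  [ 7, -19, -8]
λ = -4: alg = 3, geom = 1

Step 1 — factor the characteristic polynomial to read off the algebraic multiplicities:
  χ_A(x) = (x + 4)^3

Step 2 — compute geometric multiplicities via the rank-nullity identity g(λ) = n − rank(A − λI):
  rank(A − (-4)·I) = 2, so dim ker(A − (-4)·I) = n − 2 = 1

Summary:
  λ = -4: algebraic multiplicity = 3, geometric multiplicity = 1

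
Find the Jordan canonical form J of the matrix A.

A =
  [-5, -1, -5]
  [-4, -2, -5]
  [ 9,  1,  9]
J_2(-1) ⊕ J_1(4)

The characteristic polynomial is
  det(x·I − A) = x^3 - 2*x^2 - 7*x - 4 = (x - 4)*(x + 1)^2

Eigenvalues and multiplicities (the geometric multiplicity of λ is n − rank(A − λI), which equals the number of Jordan blocks for λ):
  λ = -1: algebraic multiplicity = 2, geometric multiplicity = 1
  λ = 4: algebraic multiplicity = 1, geometric multiplicity = 1

Determining the block sizes for each eigenvalue:
  λ = -1: one block (gm = 1), so the single block has size am = 2 → block sizes [2]
  λ = 4: one block (gm = 1), so the single block has size am = 1 → block sizes [1]

Assembling the blocks gives a Jordan form
J =
  [-1,  1, 0]
  [ 0, -1, 0]
  [ 0,  0, 4]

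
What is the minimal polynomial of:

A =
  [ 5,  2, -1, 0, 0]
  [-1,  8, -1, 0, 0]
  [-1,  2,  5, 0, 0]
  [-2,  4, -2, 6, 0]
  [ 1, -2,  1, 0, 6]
x^2 - 12*x + 36

The characteristic polynomial is χ_A(x) = (x - 6)^5, so the eigenvalues are known. The minimal polynomial is
  m_A(x) = Π_λ (x − λ)^{k_λ}
where k_λ is the size of the *largest* Jordan block for λ (equivalently, the smallest k with (A − λI)^k v = 0 for every generalised eigenvector v of λ).

  λ = 6: largest Jordan block has size 2, contributing (x − 6)^2

So m_A(x) = (x - 6)^2 = x^2 - 12*x + 36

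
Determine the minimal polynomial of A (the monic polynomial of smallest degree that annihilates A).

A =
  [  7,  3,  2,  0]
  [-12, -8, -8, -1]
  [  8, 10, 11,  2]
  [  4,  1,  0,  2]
x^3 - 9*x^2 + 27*x - 27

The characteristic polynomial is χ_A(x) = (x - 3)^4, so the eigenvalues are known. The minimal polynomial is
  m_A(x) = Π_λ (x − λ)^{k_λ}
where k_λ is the size of the *largest* Jordan block for λ (equivalently, the smallest k with (A − λI)^k v = 0 for every generalised eigenvector v of λ).

  λ = 3: largest Jordan block has size 3, contributing (x − 3)^3

So m_A(x) = (x - 3)^3 = x^3 - 9*x^2 + 27*x - 27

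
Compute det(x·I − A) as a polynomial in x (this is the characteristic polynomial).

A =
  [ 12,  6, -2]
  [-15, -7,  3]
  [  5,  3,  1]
x^3 - 6*x^2 + 12*x - 8

Expanding det(x·I − A) (e.g. by cofactor expansion or by noting that A is similar to its Jordan form J, which has the same characteristic polynomial as A) gives
  χ_A(x) = x^3 - 6*x^2 + 12*x - 8
which factors as (x - 2)^3. The eigenvalues (with algebraic multiplicities) are λ = 2 with multiplicity 3.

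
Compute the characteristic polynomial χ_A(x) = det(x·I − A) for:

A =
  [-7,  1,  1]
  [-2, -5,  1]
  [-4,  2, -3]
x^3 + 15*x^2 + 75*x + 125

Expanding det(x·I − A) (e.g. by cofactor expansion or by noting that A is similar to its Jordan form J, which has the same characteristic polynomial as A) gives
  χ_A(x) = x^3 + 15*x^2 + 75*x + 125
which factors as (x + 5)^3. The eigenvalues (with algebraic multiplicities) are λ = -5 with multiplicity 3.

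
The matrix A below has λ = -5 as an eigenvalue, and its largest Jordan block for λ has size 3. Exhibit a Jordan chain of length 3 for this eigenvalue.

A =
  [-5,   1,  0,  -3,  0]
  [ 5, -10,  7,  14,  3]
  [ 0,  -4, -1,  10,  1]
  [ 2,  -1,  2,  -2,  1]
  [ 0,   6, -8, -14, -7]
A Jordan chain for λ = -5 of length 3:
v_1 = (-1, 3, 0, 1, 2)ᵀ
v_2 = (0, 5, 0, 2, 0)ᵀ
v_3 = (1, 0, 0, 0, 0)ᵀ

Let N = A − (-5)·I. We want v_3 with N^3 v_3 = 0 but N^2 v_3 ≠ 0; then v_{j-1} := N · v_j for j = 3, …, 2.

Pick v_3 = (1, 0, 0, 0, 0)ᵀ.
Then v_2 = N · v_3 = (0, 5, 0, 2, 0)ᵀ.
Then v_1 = N · v_2 = (-1, 3, 0, 1, 2)ᵀ.

Sanity check: (A − (-5)·I) v_1 = (0, 0, 0, 0, 0)ᵀ = 0. ✓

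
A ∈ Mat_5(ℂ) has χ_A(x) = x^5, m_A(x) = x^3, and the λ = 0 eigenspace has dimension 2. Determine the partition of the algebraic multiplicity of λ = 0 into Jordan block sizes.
Block sizes for λ = 0: [3, 2]

Step 1 — from the characteristic polynomial, algebraic multiplicity of λ = 0 is 5. From dim ker(A − (0)·I) = 2, there are exactly 2 Jordan blocks for λ = 0.
Step 2 — from the minimal polynomial, the factor (x − 0)^3 tells us the largest block for λ = 0 has size 3.
Step 3 — with total size 5, 2 blocks, and largest block 3, the block sizes (in nonincreasing order) are [3, 2].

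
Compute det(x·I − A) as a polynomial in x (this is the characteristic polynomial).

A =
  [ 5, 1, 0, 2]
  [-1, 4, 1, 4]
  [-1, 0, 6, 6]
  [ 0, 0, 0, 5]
x^4 - 20*x^3 + 150*x^2 - 500*x + 625

Expanding det(x·I − A) (e.g. by cofactor expansion or by noting that A is similar to its Jordan form J, which has the same characteristic polynomial as A) gives
  χ_A(x) = x^4 - 20*x^3 + 150*x^2 - 500*x + 625
which factors as (x - 5)^4. The eigenvalues (with algebraic multiplicities) are λ = 5 with multiplicity 4.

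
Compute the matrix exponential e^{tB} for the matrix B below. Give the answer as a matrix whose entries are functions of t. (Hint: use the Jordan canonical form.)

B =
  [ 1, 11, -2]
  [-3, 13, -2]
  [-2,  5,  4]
e^{tB} =
  [-2*t^2*exp(6*t) - 5*t*exp(6*t) + exp(6*t), 6*t^2*exp(6*t) + 11*t*exp(6*t), -4*t^2*exp(6*t) - 2*t*exp(6*t)]
  [-t^2*exp(6*t) - 3*t*exp(6*t), 3*t^2*exp(6*t) + 7*t*exp(6*t) + exp(6*t), -2*t^2*exp(6*t) - 2*t*exp(6*t)]
  [-t^2*exp(6*t)/2 - 2*t*exp(6*t), 3*t^2*exp(6*t)/2 + 5*t*exp(6*t), -t^2*exp(6*t) - 2*t*exp(6*t) + exp(6*t)]

Strategy: write B = P · J · P⁻¹ where J is a Jordan canonical form, so e^{tB} = P · e^{tJ} · P⁻¹, and e^{tJ} can be computed block-by-block.

B has Jordan form
J =
  [6, 1, 0]
  [0, 6, 1]
  [0, 0, 6]
(up to reordering of blocks).

Per-block formulas:
  For a 3×3 Jordan block J_3(6): exp(t · J_3(6)) = e^(6t)·(I + t·N + (t^2/2)·N^2), where N is the 3×3 nilpotent shift.

After assembling e^{tJ} and conjugating by P, we get:

e^{tB} =
  [-2*t^2*exp(6*t) - 5*t*exp(6*t) + exp(6*t), 6*t^2*exp(6*t) + 11*t*exp(6*t), -4*t^2*exp(6*t) - 2*t*exp(6*t)]
  [-t^2*exp(6*t) - 3*t*exp(6*t), 3*t^2*exp(6*t) + 7*t*exp(6*t) + exp(6*t), -2*t^2*exp(6*t) - 2*t*exp(6*t)]
  [-t^2*exp(6*t)/2 - 2*t*exp(6*t), 3*t^2*exp(6*t)/2 + 5*t*exp(6*t), -t^2*exp(6*t) - 2*t*exp(6*t) + exp(6*t)]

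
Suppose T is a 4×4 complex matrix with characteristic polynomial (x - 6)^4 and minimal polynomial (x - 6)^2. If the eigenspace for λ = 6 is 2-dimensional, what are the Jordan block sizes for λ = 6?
Block sizes for λ = 6: [2, 2]

Step 1 — from the characteristic polynomial, algebraic multiplicity of λ = 6 is 4. From dim ker(T − (6)·I) = 2, there are exactly 2 Jordan blocks for λ = 6.
Step 2 — from the minimal polynomial, the factor (x − 6)^2 tells us the largest block for λ = 6 has size 2.
Step 3 — with total size 4, 2 blocks, and largest block 2, the block sizes (in nonincreasing order) are [2, 2].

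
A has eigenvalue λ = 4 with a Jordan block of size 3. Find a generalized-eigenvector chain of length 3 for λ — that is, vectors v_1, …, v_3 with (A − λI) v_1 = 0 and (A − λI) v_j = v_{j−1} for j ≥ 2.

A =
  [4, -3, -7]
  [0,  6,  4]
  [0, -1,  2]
A Jordan chain for λ = 4 of length 3:
v_1 = (1, 0, 0)ᵀ
v_2 = (-3, 2, -1)ᵀ
v_3 = (0, 1, 0)ᵀ

Let N = A − (4)·I. We want v_3 with N^3 v_3 = 0 but N^2 v_3 ≠ 0; then v_{j-1} := N · v_j for j = 3, …, 2.

Pick v_3 = (0, 1, 0)ᵀ.
Then v_2 = N · v_3 = (-3, 2, -1)ᵀ.
Then v_1 = N · v_2 = (1, 0, 0)ᵀ.

Sanity check: (A − (4)·I) v_1 = (0, 0, 0)ᵀ = 0. ✓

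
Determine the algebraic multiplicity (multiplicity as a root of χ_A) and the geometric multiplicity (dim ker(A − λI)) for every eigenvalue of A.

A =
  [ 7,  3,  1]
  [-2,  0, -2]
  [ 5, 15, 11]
λ = 6: alg = 3, geom = 2

Step 1 — factor the characteristic polynomial to read off the algebraic multiplicities:
  χ_A(x) = (x - 6)^3

Step 2 — compute geometric multiplicities via the rank-nullity identity g(λ) = n − rank(A − λI):
  rank(A − (6)·I) = 1, so dim ker(A − (6)·I) = n − 1 = 2

Summary:
  λ = 6: algebraic multiplicity = 3, geometric multiplicity = 2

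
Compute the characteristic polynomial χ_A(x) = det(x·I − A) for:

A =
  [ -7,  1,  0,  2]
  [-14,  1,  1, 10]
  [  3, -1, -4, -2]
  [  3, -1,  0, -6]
x^4 + 16*x^3 + 96*x^2 + 256*x + 256

Expanding det(x·I − A) (e.g. by cofactor expansion or by noting that A is similar to its Jordan form J, which has the same characteristic polynomial as A) gives
  χ_A(x) = x^4 + 16*x^3 + 96*x^2 + 256*x + 256
which factors as (x + 4)^4. The eigenvalues (with algebraic multiplicities) are λ = -4 with multiplicity 4.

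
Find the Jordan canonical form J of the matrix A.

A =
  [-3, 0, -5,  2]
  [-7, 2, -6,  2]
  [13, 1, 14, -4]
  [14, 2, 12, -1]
J_3(3) ⊕ J_1(3)

The characteristic polynomial is
  det(x·I − A) = x^4 - 12*x^3 + 54*x^2 - 108*x + 81 = (x - 3)^4

Eigenvalues and multiplicities (the geometric multiplicity of λ is n − rank(A − λI), which equals the number of Jordan blocks for λ):
  λ = 3: algebraic multiplicity = 4, geometric multiplicity = 2

Determining the block sizes for each eigenvalue:
  λ = 3: with am = 4 and gm = 2, the partition is not yet determined (e.g. several partitions of 4 into 2 parts exist). Let N = A − (3)·I. Computing rank(N^1) = 2, rank(N^2) = 1, rank(N^3) = 0; the number of blocks of size ≥ j is rank(N^{j−1}) − rank(N^j), giving [2, 1, 1]. So we have 1 block(s) of size 3, 1 block(s) of size 1 → block sizes [3, 1]

Assembling the blocks gives a Jordan form
J =
  [3, 1, 0, 0]
  [0, 3, 1, 0]
  [0, 0, 3, 0]
  [0, 0, 0, 3]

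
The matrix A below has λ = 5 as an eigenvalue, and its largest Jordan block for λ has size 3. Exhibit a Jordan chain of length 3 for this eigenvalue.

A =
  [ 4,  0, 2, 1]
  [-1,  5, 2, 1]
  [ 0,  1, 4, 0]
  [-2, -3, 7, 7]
A Jordan chain for λ = 5 of length 3:
v_1 = (-1, -1, -1, 1)ᵀ
v_2 = (-1, -1, 0, -2)ᵀ
v_3 = (1, 0, 0, 0)ᵀ

Let N = A − (5)·I. We want v_3 with N^3 v_3 = 0 but N^2 v_3 ≠ 0; then v_{j-1} := N · v_j for j = 3, …, 2.

Pick v_3 = (1, 0, 0, 0)ᵀ.
Then v_2 = N · v_3 = (-1, -1, 0, -2)ᵀ.
Then v_1 = N · v_2 = (-1, -1, -1, 1)ᵀ.

Sanity check: (A − (5)·I) v_1 = (0, 0, 0, 0)ᵀ = 0. ✓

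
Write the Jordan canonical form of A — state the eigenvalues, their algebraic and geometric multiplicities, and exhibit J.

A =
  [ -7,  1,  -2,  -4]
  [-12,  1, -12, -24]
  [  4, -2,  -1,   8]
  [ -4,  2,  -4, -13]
J_2(-5) ⊕ J_1(-5) ⊕ J_1(-5)

The characteristic polynomial is
  det(x·I − A) = x^4 + 20*x^3 + 150*x^2 + 500*x + 625 = (x + 5)^4

Eigenvalues and multiplicities (the geometric multiplicity of λ is n − rank(A − λI), which equals the number of Jordan blocks for λ):
  λ = -5: algebraic multiplicity = 4, geometric multiplicity = 3

Determining the block sizes for each eigenvalue:
  λ = -5: 3 blocks summing to 4 forces exactly one block of size 2 and the rest size 1 → block sizes [2, 1, 1]

Assembling the blocks gives a Jordan form
J =
  [-5,  1,  0,  0]
  [ 0, -5,  0,  0]
  [ 0,  0, -5,  0]
  [ 0,  0,  0, -5]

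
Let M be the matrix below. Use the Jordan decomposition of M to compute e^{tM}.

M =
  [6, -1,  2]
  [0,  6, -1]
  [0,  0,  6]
e^{tM} =
  [exp(6*t), -t*exp(6*t), t^2*exp(6*t)/2 + 2*t*exp(6*t)]
  [0, exp(6*t), -t*exp(6*t)]
  [0, 0, exp(6*t)]

Strategy: write M = P · J · P⁻¹ where J is a Jordan canonical form, so e^{tM} = P · e^{tJ} · P⁻¹, and e^{tJ} can be computed block-by-block.

M has Jordan form
J =
  [6, 1, 0]
  [0, 6, 1]
  [0, 0, 6]
(up to reordering of blocks).

Per-block formulas:
  For a 3×3 Jordan block J_3(6): exp(t · J_3(6)) = e^(6t)·(I + t·N + (t^2/2)·N^2), where N is the 3×3 nilpotent shift.

After assembling e^{tJ} and conjugating by P, we get:

e^{tM} =
  [exp(6*t), -t*exp(6*t), t^2*exp(6*t)/2 + 2*t*exp(6*t)]
  [0, exp(6*t), -t*exp(6*t)]
  [0, 0, exp(6*t)]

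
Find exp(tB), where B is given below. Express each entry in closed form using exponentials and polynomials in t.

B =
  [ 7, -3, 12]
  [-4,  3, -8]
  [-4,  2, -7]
e^{tB} =
  [6*t*exp(t) + exp(t), -3*t*exp(t), 12*t*exp(t)]
  [-4*t*exp(t), 2*t*exp(t) + exp(t), -8*t*exp(t)]
  [-4*t*exp(t), 2*t*exp(t), -8*t*exp(t) + exp(t)]

Strategy: write B = P · J · P⁻¹ where J is a Jordan canonical form, so e^{tB} = P · e^{tJ} · P⁻¹, and e^{tJ} can be computed block-by-block.

B has Jordan form
J =
  [1, 1, 0]
  [0, 1, 0]
  [0, 0, 1]
(up to reordering of blocks).

Per-block formulas:
  For a 2×2 Jordan block J_2(1): exp(t · J_2(1)) = e^(1t)·(I + t·N), where N is the 2×2 nilpotent shift.
  For a 1×1 block at λ = 1: exp(t · [1]) = [e^(1t)].

After assembling e^{tJ} and conjugating by P, we get:

e^{tB} =
  [6*t*exp(t) + exp(t), -3*t*exp(t), 12*t*exp(t)]
  [-4*t*exp(t), 2*t*exp(t) + exp(t), -8*t*exp(t)]
  [-4*t*exp(t), 2*t*exp(t), -8*t*exp(t) + exp(t)]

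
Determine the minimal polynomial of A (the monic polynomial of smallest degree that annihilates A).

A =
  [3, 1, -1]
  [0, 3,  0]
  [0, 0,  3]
x^2 - 6*x + 9

The characteristic polynomial is χ_A(x) = (x - 3)^3, so the eigenvalues are known. The minimal polynomial is
  m_A(x) = Π_λ (x − λ)^{k_λ}
where k_λ is the size of the *largest* Jordan block for λ (equivalently, the smallest k with (A − λI)^k v = 0 for every generalised eigenvector v of λ).

  λ = 3: largest Jordan block has size 2, contributing (x − 3)^2

So m_A(x) = (x - 3)^2 = x^2 - 6*x + 9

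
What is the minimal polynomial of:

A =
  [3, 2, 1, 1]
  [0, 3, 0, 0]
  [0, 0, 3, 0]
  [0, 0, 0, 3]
x^2 - 6*x + 9

The characteristic polynomial is χ_A(x) = (x - 3)^4, so the eigenvalues are known. The minimal polynomial is
  m_A(x) = Π_λ (x − λ)^{k_λ}
where k_λ is the size of the *largest* Jordan block for λ (equivalently, the smallest k with (A − λI)^k v = 0 for every generalised eigenvector v of λ).

  λ = 3: largest Jordan block has size 2, contributing (x − 3)^2

So m_A(x) = (x - 3)^2 = x^2 - 6*x + 9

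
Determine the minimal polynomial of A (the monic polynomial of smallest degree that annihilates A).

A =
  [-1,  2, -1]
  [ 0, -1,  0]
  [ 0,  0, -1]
x^2 + 2*x + 1

The characteristic polynomial is χ_A(x) = (x + 1)^3, so the eigenvalues are known. The minimal polynomial is
  m_A(x) = Π_λ (x − λ)^{k_λ}
where k_λ is the size of the *largest* Jordan block for λ (equivalently, the smallest k with (A − λI)^k v = 0 for every generalised eigenvector v of λ).

  λ = -1: largest Jordan block has size 2, contributing (x + 1)^2

So m_A(x) = (x + 1)^2 = x^2 + 2*x + 1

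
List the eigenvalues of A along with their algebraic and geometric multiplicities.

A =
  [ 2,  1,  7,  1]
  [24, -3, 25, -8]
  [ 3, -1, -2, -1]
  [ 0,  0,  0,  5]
λ = -4: alg = 2, geom = 1; λ = 5: alg = 2, geom = 2

Step 1 — factor the characteristic polynomial to read off the algebraic multiplicities:
  χ_A(x) = (x - 5)^2*(x + 4)^2

Step 2 — compute geometric multiplicities via the rank-nullity identity g(λ) = n − rank(A − λI):
  rank(A − (-4)·I) = 3, so dim ker(A − (-4)·I) = n − 3 = 1
  rank(A − (5)·I) = 2, so dim ker(A − (5)·I) = n − 2 = 2

Summary:
  λ = -4: algebraic multiplicity = 2, geometric multiplicity = 1
  λ = 5: algebraic multiplicity = 2, geometric multiplicity = 2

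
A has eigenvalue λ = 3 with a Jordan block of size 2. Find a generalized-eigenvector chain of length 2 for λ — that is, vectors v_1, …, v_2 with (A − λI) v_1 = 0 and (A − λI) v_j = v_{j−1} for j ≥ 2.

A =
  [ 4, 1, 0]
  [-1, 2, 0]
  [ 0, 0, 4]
A Jordan chain for λ = 3 of length 2:
v_1 = (1, -1, 0)ᵀ
v_2 = (1, 0, 0)ᵀ

Let N = A − (3)·I. We want v_2 with N^2 v_2 = 0 but N^1 v_2 ≠ 0; then v_{j-1} := N · v_j for j = 2, …, 2.

Pick v_2 = (1, 0, 0)ᵀ.
Then v_1 = N · v_2 = (1, -1, 0)ᵀ.

Sanity check: (A − (3)·I) v_1 = (0, 0, 0)ᵀ = 0. ✓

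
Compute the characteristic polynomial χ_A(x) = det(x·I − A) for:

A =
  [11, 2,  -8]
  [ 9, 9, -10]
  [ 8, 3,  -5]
x^3 - 15*x^2 + 75*x - 125

Expanding det(x·I − A) (e.g. by cofactor expansion or by noting that A is similar to its Jordan form J, which has the same characteristic polynomial as A) gives
  χ_A(x) = x^3 - 15*x^2 + 75*x - 125
which factors as (x - 5)^3. The eigenvalues (with algebraic multiplicities) are λ = 5 with multiplicity 3.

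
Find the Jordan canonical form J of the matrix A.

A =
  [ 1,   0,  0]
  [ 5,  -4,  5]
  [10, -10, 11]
J_1(1) ⊕ J_1(1) ⊕ J_1(6)

The characteristic polynomial is
  det(x·I − A) = x^3 - 8*x^2 + 13*x - 6 = (x - 6)*(x - 1)^2

Eigenvalues and multiplicities (the geometric multiplicity of λ is n − rank(A − λI), which equals the number of Jordan blocks for λ):
  λ = 1: algebraic multiplicity = 2, geometric multiplicity = 2
  λ = 6: algebraic multiplicity = 1, geometric multiplicity = 1

Determining the block sizes for each eigenvalue:
  λ = 1: gm = am = 2, so every block has size 1 → block sizes [1, 1]
  λ = 6: one block (gm = 1), so the single block has size am = 1 → block sizes [1]

Assembling the blocks gives a Jordan form
J =
  [1, 0, 0]
  [0, 1, 0]
  [0, 0, 6]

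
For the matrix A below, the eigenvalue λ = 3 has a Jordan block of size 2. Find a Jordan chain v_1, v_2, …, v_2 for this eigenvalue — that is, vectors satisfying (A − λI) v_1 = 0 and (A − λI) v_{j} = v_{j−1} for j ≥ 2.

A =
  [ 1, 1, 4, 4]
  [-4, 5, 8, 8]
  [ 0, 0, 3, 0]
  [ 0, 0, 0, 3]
A Jordan chain for λ = 3 of length 2:
v_1 = (-2, -4, 0, 0)ᵀ
v_2 = (1, 0, 0, 0)ᵀ

Let N = A − (3)·I. We want v_2 with N^2 v_2 = 0 but N^1 v_2 ≠ 0; then v_{j-1} := N · v_j for j = 2, …, 2.

Pick v_2 = (1, 0, 0, 0)ᵀ.
Then v_1 = N · v_2 = (-2, -4, 0, 0)ᵀ.

Sanity check: (A − (3)·I) v_1 = (0, 0, 0, 0)ᵀ = 0. ✓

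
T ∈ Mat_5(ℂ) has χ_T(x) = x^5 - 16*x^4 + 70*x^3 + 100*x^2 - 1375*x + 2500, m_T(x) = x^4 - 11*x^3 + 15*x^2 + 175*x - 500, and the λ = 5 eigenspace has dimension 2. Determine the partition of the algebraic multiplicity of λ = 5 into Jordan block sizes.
Block sizes for λ = 5: [3, 1]

Step 1 — from the characteristic polynomial, algebraic multiplicity of λ = 5 is 4. From dim ker(T − (5)·I) = 2, there are exactly 2 Jordan blocks for λ = 5.
Step 2 — from the minimal polynomial, the factor (x − 5)^3 tells us the largest block for λ = 5 has size 3.
Step 3 — with total size 4, 2 blocks, and largest block 3, the block sizes (in nonincreasing order) are [3, 1].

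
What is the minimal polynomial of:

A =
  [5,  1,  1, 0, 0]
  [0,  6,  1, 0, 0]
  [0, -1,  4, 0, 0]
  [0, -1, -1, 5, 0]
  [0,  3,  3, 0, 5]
x^2 - 10*x + 25

The characteristic polynomial is χ_A(x) = (x - 5)^5, so the eigenvalues are known. The minimal polynomial is
  m_A(x) = Π_λ (x − λ)^{k_λ}
where k_λ is the size of the *largest* Jordan block for λ (equivalently, the smallest k with (A − λI)^k v = 0 for every generalised eigenvector v of λ).

  λ = 5: largest Jordan block has size 2, contributing (x − 5)^2

So m_A(x) = (x - 5)^2 = x^2 - 10*x + 25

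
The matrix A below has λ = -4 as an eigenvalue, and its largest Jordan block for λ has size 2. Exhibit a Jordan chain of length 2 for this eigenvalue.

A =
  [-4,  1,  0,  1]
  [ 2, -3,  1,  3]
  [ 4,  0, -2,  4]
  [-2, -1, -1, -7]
A Jordan chain for λ = -4 of length 2:
v_1 = (0, 2, 4, -2)ᵀ
v_2 = (1, 0, 0, 0)ᵀ

Let N = A − (-4)·I. We want v_2 with N^2 v_2 = 0 but N^1 v_2 ≠ 0; then v_{j-1} := N · v_j for j = 2, …, 2.

Pick v_2 = (1, 0, 0, 0)ᵀ.
Then v_1 = N · v_2 = (0, 2, 4, -2)ᵀ.

Sanity check: (A − (-4)·I) v_1 = (0, 0, 0, 0)ᵀ = 0. ✓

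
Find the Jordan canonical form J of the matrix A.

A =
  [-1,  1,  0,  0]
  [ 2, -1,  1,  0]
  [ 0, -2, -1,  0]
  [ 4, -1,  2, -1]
J_3(-1) ⊕ J_1(-1)

The characteristic polynomial is
  det(x·I − A) = x^4 + 4*x^3 + 6*x^2 + 4*x + 1 = (x + 1)^4

Eigenvalues and multiplicities (the geometric multiplicity of λ is n − rank(A − λI), which equals the number of Jordan blocks for λ):
  λ = -1: algebraic multiplicity = 4, geometric multiplicity = 2

Determining the block sizes for each eigenvalue:
  λ = -1: with am = 4 and gm = 2, the partition is not yet determined (e.g. several partitions of 4 into 2 parts exist). Let N = A − (-1)·I. Computing rank(N^1) = 2, rank(N^2) = 1, rank(N^3) = 0; the number of blocks of size ≥ j is rank(N^{j−1}) − rank(N^j), giving [2, 1, 1]. So we have 1 block(s) of size 3, 1 block(s) of size 1 → block sizes [3, 1]

Assembling the blocks gives a Jordan form
J =
  [-1,  1,  0,  0]
  [ 0, -1,  1,  0]
  [ 0,  0, -1,  0]
  [ 0,  0,  0, -1]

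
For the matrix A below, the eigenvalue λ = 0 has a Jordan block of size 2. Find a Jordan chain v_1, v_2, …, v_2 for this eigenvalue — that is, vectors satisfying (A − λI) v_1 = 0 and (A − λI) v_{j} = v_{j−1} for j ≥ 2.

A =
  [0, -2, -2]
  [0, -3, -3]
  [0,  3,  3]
A Jordan chain for λ = 0 of length 2:
v_1 = (-2, -3, 3)ᵀ
v_2 = (0, 1, 0)ᵀ

Let N = A − (0)·I. We want v_2 with N^2 v_2 = 0 but N^1 v_2 ≠ 0; then v_{j-1} := N · v_j for j = 2, …, 2.

Pick v_2 = (0, 1, 0)ᵀ.
Then v_1 = N · v_2 = (-2, -3, 3)ᵀ.

Sanity check: (A − (0)·I) v_1 = (0, 0, 0)ᵀ = 0. ✓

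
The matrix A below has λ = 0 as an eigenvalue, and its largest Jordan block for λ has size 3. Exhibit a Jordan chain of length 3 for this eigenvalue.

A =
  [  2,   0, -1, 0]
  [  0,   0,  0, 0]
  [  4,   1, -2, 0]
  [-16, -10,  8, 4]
A Jordan chain for λ = 0 of length 3:
v_1 = (2, 0, 4, 0)ᵀ
v_2 = (2, 0, 2, 4)ᵀ
v_3 = (1, -2, 0, 0)ᵀ

Let N = A − (0)·I. We want v_3 with N^3 v_3 = 0 but N^2 v_3 ≠ 0; then v_{j-1} := N · v_j for j = 3, …, 2.

Pick v_3 = (1, -2, 0, 0)ᵀ.
Then v_2 = N · v_3 = (2, 0, 2, 4)ᵀ.
Then v_1 = N · v_2 = (2, 0, 4, 0)ᵀ.

Sanity check: (A − (0)·I) v_1 = (0, 0, 0, 0)ᵀ = 0. ✓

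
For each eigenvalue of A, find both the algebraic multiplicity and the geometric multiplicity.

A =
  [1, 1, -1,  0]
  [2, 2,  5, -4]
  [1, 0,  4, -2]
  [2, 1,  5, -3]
λ = 1: alg = 4, geom = 2

Step 1 — factor the characteristic polynomial to read off the algebraic multiplicities:
  χ_A(x) = (x - 1)^4

Step 2 — compute geometric multiplicities via the rank-nullity identity g(λ) = n − rank(A − λI):
  rank(A − (1)·I) = 2, so dim ker(A − (1)·I) = n − 2 = 2

Summary:
  λ = 1: algebraic multiplicity = 4, geometric multiplicity = 2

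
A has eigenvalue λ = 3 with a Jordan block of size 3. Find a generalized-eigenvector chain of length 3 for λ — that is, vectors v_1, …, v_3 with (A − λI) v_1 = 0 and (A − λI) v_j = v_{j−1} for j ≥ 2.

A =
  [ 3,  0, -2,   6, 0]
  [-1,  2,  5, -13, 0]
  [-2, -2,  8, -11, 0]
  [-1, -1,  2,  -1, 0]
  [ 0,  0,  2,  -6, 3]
A Jordan chain for λ = 3 of length 3:
v_1 = (-2, 4, 3, 1, 2)ᵀ
v_2 = (0, -1, -2, -1, 0)ᵀ
v_3 = (1, 0, 0, 0, 0)ᵀ

Let N = A − (3)·I. We want v_3 with N^3 v_3 = 0 but N^2 v_3 ≠ 0; then v_{j-1} := N · v_j for j = 3, …, 2.

Pick v_3 = (1, 0, 0, 0, 0)ᵀ.
Then v_2 = N · v_3 = (0, -1, -2, -1, 0)ᵀ.
Then v_1 = N · v_2 = (-2, 4, 3, 1, 2)ᵀ.

Sanity check: (A − (3)·I) v_1 = (0, 0, 0, 0, 0)ᵀ = 0. ✓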